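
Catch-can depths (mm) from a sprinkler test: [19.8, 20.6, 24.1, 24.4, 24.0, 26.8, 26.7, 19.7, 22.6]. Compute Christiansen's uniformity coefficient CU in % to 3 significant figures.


Approach: apply Christiansen's uniformity coefficient, CU = (1 - mean_abs_deviation/mean)*100.
mean = 23.189 mm
mean |d_i - mean| = 2.2346 mm
CU = (1 - 2.2346/23.189)*100 = 90.4 %
Therefore Christiansen's uniformity coefficient CU = 90.4 %.


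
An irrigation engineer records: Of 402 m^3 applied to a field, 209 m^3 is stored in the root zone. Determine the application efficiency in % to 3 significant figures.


Approach: apply the application efficiency ratio, Ea = (stored/applied)*100.
Ea = (209/402)*100 = 52.0 %
Therefore the application efficiency = 52.0 %.


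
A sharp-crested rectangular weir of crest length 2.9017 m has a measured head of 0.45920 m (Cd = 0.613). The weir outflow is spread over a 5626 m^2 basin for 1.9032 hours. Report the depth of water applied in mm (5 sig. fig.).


Approach: apply the rectangular weir equation with a volume-to-depth conversion, Q = (2/3)*Cd*L*sqrt(2g)*H^1.5; d = Q*t/A * 1000.
Step 1 — weir discharge:
  Q = (2/3)*0.613*2.9017*sqrt(2*9.81)*0.45920^1.5 = 1.634459 m^3/s
Step 2 — volume: V = 1.634459 * 1.9032*3600 = 11198.53 m^3
Step 3 — depth: d = V/A * 1000 = 11198.53/5626 * 1000 = 1990.5 mm
Therefore the depth of water applied = 1990.5 mm.


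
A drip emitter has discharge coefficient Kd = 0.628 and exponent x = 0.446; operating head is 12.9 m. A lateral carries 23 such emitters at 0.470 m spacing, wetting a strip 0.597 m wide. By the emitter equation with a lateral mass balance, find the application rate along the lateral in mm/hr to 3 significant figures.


Approach: apply the emitter equation with a lateral mass balance, q = Kd*h^x; Q = n*q; rate = Q/(n*spacing*width).
Step 1 — single emitter flow (q = Kd*h^x):
  q = 0.628 * 12.9^0.446 = 1.9646 L/hr
Step 2 — total lateral flow: Q = 23 * 1.9646 = 45.187 L/hr
Step 3 — wetted area: A = 23 * 0.470 * 0.597 = 6.4536 m^2
Step 4 — application rate: Q/A = 45.187/6.4536 = 7.00 mm/hr
Therefore the application rate along the lateral = 7.00 mm/hr.


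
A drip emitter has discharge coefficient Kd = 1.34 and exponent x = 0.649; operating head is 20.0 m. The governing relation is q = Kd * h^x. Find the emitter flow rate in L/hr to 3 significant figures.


q = 1.34 * 20.0^0.649 = 9.36 L/hr
Therefore the emitter flow rate = 9.36 L/hr.


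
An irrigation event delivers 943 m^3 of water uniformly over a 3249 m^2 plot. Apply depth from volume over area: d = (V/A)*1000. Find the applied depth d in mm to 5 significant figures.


d = (943 / 3249) * 1000 = 290.24 mm
Therefore the applied depth d = 290.24 mm.


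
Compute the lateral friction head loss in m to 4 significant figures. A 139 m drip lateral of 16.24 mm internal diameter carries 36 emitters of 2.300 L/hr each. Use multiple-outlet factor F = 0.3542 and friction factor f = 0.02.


Approach: apply Darcy-Weisbach with the multiple-outlet F-factor, Q = n*q/(3600*1000) m^3/s; v = Q/A; hf = F*f*(L/D)*(v^2/(2g)).
Q = 36*2.300/(3600*1000) = 2.30000e-05 m^3/s
A = pi*(16.24e-3/2)^2 = 2.07139e-04 m^2, so v = Q/A = 0.111037 m/s
hf = 0.3542*0.02*(139/0.01624)*(0.111037^2/(2*9.81)) = 0.03810 m
Therefore the lateral friction head loss = 0.03810 m.


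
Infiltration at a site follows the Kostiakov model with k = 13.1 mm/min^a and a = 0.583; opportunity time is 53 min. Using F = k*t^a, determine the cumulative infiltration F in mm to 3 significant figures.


F = 13.1 * 53^0.583 = 133 mm
Therefore the cumulative infiltration F = 133 mm.


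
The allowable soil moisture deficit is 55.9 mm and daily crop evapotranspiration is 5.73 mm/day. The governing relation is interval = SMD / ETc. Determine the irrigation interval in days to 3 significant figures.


interval = 55.9 / 5.73 = 9.76 days
Therefore the irrigation interval = 9.76 days.


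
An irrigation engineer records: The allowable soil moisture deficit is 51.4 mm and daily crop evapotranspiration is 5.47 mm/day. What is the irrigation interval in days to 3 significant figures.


Approach: apply the irrigation interval relation, interval = SMD / ETc.
interval = 51.4 / 5.47 = 9.40 days
Therefore the irrigation interval = 9.40 days.


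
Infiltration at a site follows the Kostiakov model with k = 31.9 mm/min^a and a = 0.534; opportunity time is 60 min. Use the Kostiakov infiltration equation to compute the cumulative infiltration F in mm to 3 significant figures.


Approach: apply the Kostiakov infiltration equation, F = k*t^a.
F = 31.9 * 60^0.534 = 284 mm
Therefore the cumulative infiltration F = 284 mm.


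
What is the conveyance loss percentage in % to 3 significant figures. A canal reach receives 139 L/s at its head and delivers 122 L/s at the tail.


Approach: apply the conveyance loss ratio, loss% = ((Q_head - Q_tail)/Q_head)*100.
loss = ((139 - 122)/139)*100 = 12.2 %
Therefore the conveyance loss percentage = 12.2 %.


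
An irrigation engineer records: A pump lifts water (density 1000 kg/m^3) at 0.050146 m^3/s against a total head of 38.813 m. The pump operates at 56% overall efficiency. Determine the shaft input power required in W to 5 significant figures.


Approach: apply hydraulic power then efficiency conversion, P = rho*g*Q*H; P_in = P/eta.
Step 1 — hydraulic power (P = rho*g*Q*H):
  P = 1000 * 9.81 * 0.050146 * 38.813 = 19093.37 W
Step 2 — input power: P_in = P/eta = 19093.37 / 0.56 = 34095 W
Therefore the shaft input power required = 34095 W.


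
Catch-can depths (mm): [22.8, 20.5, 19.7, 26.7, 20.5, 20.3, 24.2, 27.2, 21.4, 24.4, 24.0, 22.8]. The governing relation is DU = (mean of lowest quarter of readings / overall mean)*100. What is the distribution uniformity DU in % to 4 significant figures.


sorted lowest 3 of 12: [19.7, 20.3, 20.5] -> mean = 20.1667 mm
overall mean = 22.8750 mm
DU = (20.1667/22.8750)*100 = 88.16 %
Therefore the distribution uniformity DU = 88.16 %.


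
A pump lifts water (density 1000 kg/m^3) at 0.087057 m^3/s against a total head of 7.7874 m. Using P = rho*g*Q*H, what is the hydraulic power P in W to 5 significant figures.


P = 1000 * 9.81 * 0.087057 * 7.7874 = 6650.7 W
Therefore the hydraulic power P = 6650.7 W.


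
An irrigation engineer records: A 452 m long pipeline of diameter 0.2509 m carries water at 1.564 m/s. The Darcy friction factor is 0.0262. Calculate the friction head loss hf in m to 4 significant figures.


Approach: apply the Darcy-Weisbach equation, hf = f*(L/D)*(v^2/(2g)).
hf = 0.0262 * (452/0.2509) * (1.564^2 / (2*9.81))
hf = 5.885 m
Therefore the friction head loss hf = 5.885 m.


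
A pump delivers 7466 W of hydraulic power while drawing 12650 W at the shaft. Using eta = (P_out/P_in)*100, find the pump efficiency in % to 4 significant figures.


eta = (7466 / 12650) * 100 = 59.02 %
Therefore the pump efficiency = 59.02 %.


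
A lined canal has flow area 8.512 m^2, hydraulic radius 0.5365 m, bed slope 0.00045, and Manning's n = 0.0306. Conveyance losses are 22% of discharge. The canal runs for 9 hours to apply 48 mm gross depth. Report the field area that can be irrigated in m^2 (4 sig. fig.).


Approach: apply Manning's equation with a conveyance and depth budget, Q = (1/n)*A*R^(2/3)*S^(1/2); Q_field = Q*(1-loss); Area = Q_field*t/(d/1000).
Step 1 — canal discharge (Manning's equation):
  Q = (1/0.0306) * 8.512 * 0.5365^(2/3) * 0.00045^(1/2) = 3.89610 m^3/s
Step 2 — delivered flow: Q_field = 3.89610*(1 - 22/100) = 3.03895 m^3/s
Step 3 — volume delivered: V = 3.03895 * 9*3600 = 98462.1 m^3
Step 4 — area served: A = V / (depth/1000) = 98462.1 / 0.048 = 2051000 m^2
Therefore the field area that can be irrigated = 2051000 m^2.


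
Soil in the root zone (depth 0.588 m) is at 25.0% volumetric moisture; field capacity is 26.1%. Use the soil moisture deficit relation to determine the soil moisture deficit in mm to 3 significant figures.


Approach: apply the soil moisture deficit relation, SMD = (FC - theta)/100 * depth * 1000.
SMD = (26.1 - 25.0)/100 * 0.588 * 1000 = 6.47 mm
Therefore the soil moisture deficit = 6.47 mm.


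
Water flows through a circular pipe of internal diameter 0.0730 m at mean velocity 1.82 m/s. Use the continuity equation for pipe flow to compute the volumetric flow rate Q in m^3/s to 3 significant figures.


Approach: apply the continuity equation for pipe flow, Q = A * v with A = pi*(D/2)^2.
A = pi*(0.0730/2)^2 = 0.0041854 m^2
Q = 0.0041854 * 1.82 = 0.00762 m^3/s
Therefore the volumetric flow rate Q = 0.00762 m^3/s.


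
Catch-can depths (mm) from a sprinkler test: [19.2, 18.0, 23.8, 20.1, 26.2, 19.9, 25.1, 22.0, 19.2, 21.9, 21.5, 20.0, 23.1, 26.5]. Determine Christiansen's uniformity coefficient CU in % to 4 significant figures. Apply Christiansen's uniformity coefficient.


Approach: apply Christiansen's uniformity coefficient, CU = (1 - mean_abs_deviation/mean)*100.
mean = 21.8929 mm
mean |d_i - mean| = 2.19286 mm
CU = (1 - 2.19286/21.8929)*100 = 89.98 %
Therefore Christiansen's uniformity coefficient CU = 89.98 %.


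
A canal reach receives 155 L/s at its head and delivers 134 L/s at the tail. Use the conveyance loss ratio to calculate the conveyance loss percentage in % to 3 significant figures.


Approach: apply the conveyance loss ratio, loss% = ((Q_head - Q_tail)/Q_head)*100.
loss = ((155 - 134)/155)*100 = 13.5 %
Therefore the conveyance loss percentage = 13.5 %.


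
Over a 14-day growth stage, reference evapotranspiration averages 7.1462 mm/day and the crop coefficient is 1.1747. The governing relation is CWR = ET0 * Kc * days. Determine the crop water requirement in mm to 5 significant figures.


CWR = 7.1462 * 1.1747 * 14 = 117.52 mm
Therefore the crop water requirement = 117.52 mm.


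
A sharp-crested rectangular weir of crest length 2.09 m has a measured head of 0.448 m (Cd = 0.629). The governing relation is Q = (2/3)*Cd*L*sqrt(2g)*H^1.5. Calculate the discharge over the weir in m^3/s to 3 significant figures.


Q = (2/3)*0.629*2.09*sqrt(2*9.81)*0.448^1.5 = 1.16 m^3/s
Therefore the discharge over the weir = 1.16 m^3/s.


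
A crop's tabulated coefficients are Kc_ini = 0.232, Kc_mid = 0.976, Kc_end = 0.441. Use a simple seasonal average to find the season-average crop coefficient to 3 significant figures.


Approach: apply a simple seasonal average, Kc_avg = (Kc_ini + Kc_mid + Kc_end)/3.
Kc_avg = (0.232 + 0.976 + 0.441)/3 = 0.550
Therefore the season-average crop coefficient = 0.550.


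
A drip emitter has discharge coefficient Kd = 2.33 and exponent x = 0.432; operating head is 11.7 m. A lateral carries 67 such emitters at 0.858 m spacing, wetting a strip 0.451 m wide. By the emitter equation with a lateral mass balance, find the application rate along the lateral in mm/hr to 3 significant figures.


Approach: apply the emitter equation with a lateral mass balance, q = Kd*h^x; Q = n*q; rate = Q/(n*spacing*width).
Step 1 — single emitter flow (q = Kd*h^x):
  q = 2.33 * 11.7^0.432 = 6.7424 L/hr
Step 2 — total lateral flow: Q = 67 * 6.7424 = 451.74 L/hr
Step 3 — wetted area: A = 67 * 0.858 * 0.451 = 25.926 m^2
Step 4 — application rate: Q/A = 451.74/25.926 = 17.4 mm/hr
Therefore the application rate along the lateral = 17.4 mm/hr.


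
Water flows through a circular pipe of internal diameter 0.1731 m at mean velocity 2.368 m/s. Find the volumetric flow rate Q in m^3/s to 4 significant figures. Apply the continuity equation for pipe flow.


Approach: apply the continuity equation for pipe flow, Q = A * v with A = pi*(D/2)^2.
A = pi*(0.1731/2)^2 = 0.0235334 m^2
Q = 0.0235334 * 2.368 = 0.05573 m^3/s
Therefore the volumetric flow rate Q = 0.05573 m^3/s.


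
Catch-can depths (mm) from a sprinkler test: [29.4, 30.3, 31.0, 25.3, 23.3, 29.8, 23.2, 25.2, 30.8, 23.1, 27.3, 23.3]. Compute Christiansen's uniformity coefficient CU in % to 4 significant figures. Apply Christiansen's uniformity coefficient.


Approach: apply Christiansen's uniformity coefficient, CU = (1 - mean_abs_deviation/mean)*100.
mean = 26.8333 mm
mean |d_i - mean| = 2.93333 mm
CU = (1 - 2.93333/26.8333)*100 = 89.07 %
Therefore Christiansen's uniformity coefficient CU = 89.07 %.


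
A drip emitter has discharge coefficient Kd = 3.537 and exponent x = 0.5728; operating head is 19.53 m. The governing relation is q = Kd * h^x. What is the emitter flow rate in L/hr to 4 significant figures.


q = 3.537 * 19.53^0.5728 = 19.41 L/hr
Therefore the emitter flow rate = 19.41 L/hr.


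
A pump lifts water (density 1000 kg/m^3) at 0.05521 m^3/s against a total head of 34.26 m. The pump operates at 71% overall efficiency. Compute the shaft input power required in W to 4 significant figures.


Approach: apply hydraulic power then efficiency conversion, P = rho*g*Q*H; P_in = P/eta.
Step 1 — hydraulic power (P = rho*g*Q*H):
  P = 1000 * 9.81 * 0.05521 * 34.26 = 18555.6 W
Step 2 — input power: P_in = P/eta = 18555.6 / 0.71 = 26130 W
Therefore the shaft input power required = 26130 W.


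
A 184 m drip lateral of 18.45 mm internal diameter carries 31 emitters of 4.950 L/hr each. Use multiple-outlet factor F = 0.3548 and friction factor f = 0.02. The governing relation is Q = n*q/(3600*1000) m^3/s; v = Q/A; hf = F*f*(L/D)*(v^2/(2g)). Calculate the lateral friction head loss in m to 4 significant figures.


Q = 31*4.950/(3600*1000) = 4.26250e-05 m^3/s
A = pi*(18.45e-3/2)^2 = 2.67351e-04 m^2, so v = Q/A = 0.159434 m/s
hf = 0.3548*0.02*(184/0.01845)*(0.159434^2/(2*9.81)) = 0.09169 m
Therefore the lateral friction head loss = 0.09169 m.


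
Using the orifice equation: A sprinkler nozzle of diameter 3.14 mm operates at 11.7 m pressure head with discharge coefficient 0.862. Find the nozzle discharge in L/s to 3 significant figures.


Approach: apply the orifice equation, Q = Cd*A*sqrt(2*g*h), A = pi*(d/2)^2.
A = pi*(3.14e-3/2)^2 = 7.7437e-06 m^2
Q = 0.862 * 7.7437e-06 * sqrt(2*9.81*11.7) * 1000 = 0.101 L/s
Therefore the nozzle discharge = 0.101 L/s.


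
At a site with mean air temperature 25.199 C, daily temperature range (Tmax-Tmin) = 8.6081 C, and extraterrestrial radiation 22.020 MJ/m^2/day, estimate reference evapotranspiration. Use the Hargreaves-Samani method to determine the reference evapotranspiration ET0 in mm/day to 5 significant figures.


Approach: apply the Hargreaves-Samani method, ET0 = 0.0023*(Tmean+17.8)*sqrt(Tmax-Tmin)*0.408*Ra.
ET0 = 0.0023*(25.199+17.8)*sqrt(8.6081)*0.408*22.020 = 2.6069 mm/day
Therefore the reference evapotranspiration ET0 = 2.6069 mm/day.


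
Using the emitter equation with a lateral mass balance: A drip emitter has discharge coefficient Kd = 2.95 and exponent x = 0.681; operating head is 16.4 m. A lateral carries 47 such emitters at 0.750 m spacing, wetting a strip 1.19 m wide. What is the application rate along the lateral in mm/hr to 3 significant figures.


Approach: apply the emitter equation with a lateral mass balance, q = Kd*h^x; Q = n*q; rate = Q/(n*spacing*width).
Step 1 — single emitter flow (q = Kd*h^x):
  q = 2.95 * 16.4^0.681 = 19.821 L/hr
Step 2 — total lateral flow: Q = 47 * 19.821 = 931.60 L/hr
Step 3 — wetted area: A = 47 * 0.750 * 1.19 = 41.947 m^2
Step 4 — application rate: Q/A = 931.60/41.947 = 22.2 mm/hr
Therefore the application rate along the lateral = 22.2 mm/hr.


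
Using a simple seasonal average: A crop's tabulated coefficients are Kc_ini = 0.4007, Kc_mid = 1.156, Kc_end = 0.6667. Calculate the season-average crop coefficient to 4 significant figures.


Approach: apply a simple seasonal average, Kc_avg = (Kc_ini + Kc_mid + Kc_end)/3.
Kc_avg = (0.4007 + 1.156 + 0.6667)/3 = 0.7411
Therefore the season-average crop coefficient = 0.7411.


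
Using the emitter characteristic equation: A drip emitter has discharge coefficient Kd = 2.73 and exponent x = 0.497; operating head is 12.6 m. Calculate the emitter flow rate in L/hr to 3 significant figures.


Approach: apply the emitter characteristic equation, q = Kd * h^x.
q = 2.73 * 12.6^0.497 = 9.62 L/hr
Therefore the emitter flow rate = 9.62 L/hr.


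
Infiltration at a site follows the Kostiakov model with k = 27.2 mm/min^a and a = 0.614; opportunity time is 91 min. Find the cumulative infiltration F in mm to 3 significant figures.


Approach: apply the Kostiakov infiltration equation, F = k*t^a.
F = 27.2 * 91^0.614 = 434 mm
Therefore the cumulative infiltration F = 434 mm.


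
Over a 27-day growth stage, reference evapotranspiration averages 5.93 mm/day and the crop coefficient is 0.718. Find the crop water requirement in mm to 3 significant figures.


Approach: apply the crop water requirement relation, CWR = ET0 * Kc * days.
CWR = 5.93 * 0.718 * 27 = 115 mm
Therefore the crop water requirement = 115 mm.


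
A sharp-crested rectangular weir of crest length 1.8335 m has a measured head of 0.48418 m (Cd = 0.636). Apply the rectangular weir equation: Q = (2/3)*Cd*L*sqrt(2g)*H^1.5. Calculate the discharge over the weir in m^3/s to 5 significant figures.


Q = (2/3)*0.636*1.8335*sqrt(2*9.81)*0.48418^1.5 = 1.1601 m^3/s
Therefore the discharge over the weir = 1.1601 m^3/s.


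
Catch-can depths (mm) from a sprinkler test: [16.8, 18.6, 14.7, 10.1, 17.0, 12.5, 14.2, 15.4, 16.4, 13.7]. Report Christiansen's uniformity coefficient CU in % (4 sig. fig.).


Approach: apply Christiansen's uniformity coefficient, CU = (1 - mean_abs_deviation/mean)*100.
mean = 14.9400 mm
mean |d_i - mean| = 1.90000 mm
CU = (1 - 1.90000/14.9400)*100 = 87.28 %
Therefore Christiansen's uniformity coefficient CU = 87.28 %.


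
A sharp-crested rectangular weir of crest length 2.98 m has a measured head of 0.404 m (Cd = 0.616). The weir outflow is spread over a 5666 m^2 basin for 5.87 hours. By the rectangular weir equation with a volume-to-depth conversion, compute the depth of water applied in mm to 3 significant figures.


Approach: apply the rectangular weir equation with a volume-to-depth conversion, Q = (2/3)*Cd*L*sqrt(2g)*H^1.5; d = Q*t/A * 1000.
Step 1 — weir discharge:
  Q = (2/3)*0.616*2.98*sqrt(2*9.81)*0.404^1.5 = 1.3920 m^3/s
Step 2 — volume: V = 1.3920 * 5.87*3600 = 29415 m^3
Step 3 — depth: d = V/A * 1000 = 29415/5666 * 1000 = 5190 mm
Therefore the depth of water applied = 5190 mm.


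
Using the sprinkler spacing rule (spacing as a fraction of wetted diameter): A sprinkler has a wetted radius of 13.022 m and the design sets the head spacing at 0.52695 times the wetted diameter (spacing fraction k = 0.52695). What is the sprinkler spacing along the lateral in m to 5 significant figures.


Approach: apply the sprinkler spacing rule (spacing as a fraction of wetted diameter), S = k*(2*R).
S = 0.52695 * (2 * 13.022) = 13.724 m
Therefore the sprinkler spacing along the lateral = 13.724 m.


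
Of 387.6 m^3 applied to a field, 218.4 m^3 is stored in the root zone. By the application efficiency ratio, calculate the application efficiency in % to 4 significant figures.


Approach: apply the application efficiency ratio, Ea = (stored/applied)*100.
Ea = (218.4/387.6)*100 = 56.35 %
Therefore the application efficiency = 56.35 %.


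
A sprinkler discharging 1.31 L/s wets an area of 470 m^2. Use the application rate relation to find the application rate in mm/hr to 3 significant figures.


Approach: apply the application rate relation, rate = (Q/A)*3600.
rate = (1.31 / 470) * 3600 = 10.0 mm/hr
Therefore the application rate = 10.0 mm/hr.


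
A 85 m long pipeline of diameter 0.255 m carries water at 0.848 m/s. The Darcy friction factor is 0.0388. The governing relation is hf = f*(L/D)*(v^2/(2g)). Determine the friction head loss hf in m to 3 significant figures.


hf = 0.0388 * (85/0.255) * (0.848^2 / (2*9.81))
hf = 0.474 m
Therefore the friction head loss hf = 0.474 m.


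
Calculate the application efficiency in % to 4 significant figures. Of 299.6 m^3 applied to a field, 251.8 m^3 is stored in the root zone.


Approach: apply the application efficiency ratio, Ea = (stored/applied)*100.
Ea = (251.8/299.6)*100 = 84.05 %
Therefore the application efficiency = 84.05 %.


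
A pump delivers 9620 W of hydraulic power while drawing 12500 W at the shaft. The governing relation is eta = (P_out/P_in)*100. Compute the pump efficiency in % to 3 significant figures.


eta = (9620 / 12500) * 100 = 77.0 %
Therefore the pump efficiency = 77.0 %.


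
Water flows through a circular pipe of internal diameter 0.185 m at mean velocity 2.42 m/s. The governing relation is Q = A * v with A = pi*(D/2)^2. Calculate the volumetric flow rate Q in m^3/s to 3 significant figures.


A = pi*(0.185/2)^2 = 0.026880 m^2
Q = 0.026880 * 2.42 = 0.0651 m^3/s
Therefore the volumetric flow rate Q = 0.0651 m^3/s.


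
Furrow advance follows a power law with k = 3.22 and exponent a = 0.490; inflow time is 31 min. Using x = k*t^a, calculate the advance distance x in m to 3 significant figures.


x = 3.22 * 31^0.490 = 17.3 m
Therefore the advance distance x = 17.3 m.


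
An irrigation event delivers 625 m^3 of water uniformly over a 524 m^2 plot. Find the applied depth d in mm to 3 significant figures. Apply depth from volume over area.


Approach: apply depth from volume over area, d = (V/A)*1000.
d = (625 / 524) * 1000 = 1190 mm
Therefore the applied depth d = 1190 mm.


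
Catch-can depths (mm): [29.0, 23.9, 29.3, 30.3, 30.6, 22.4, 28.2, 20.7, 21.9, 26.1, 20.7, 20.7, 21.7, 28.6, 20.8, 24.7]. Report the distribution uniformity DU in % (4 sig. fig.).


Approach: apply the low-quarter distribution uniformity, DU = (mean of lowest quarter of readings / overall mean)*100.
sorted lowest 4 of 16: [20.7, 20.7, 20.7, 20.8] -> mean = 20.7250 mm
overall mean = 24.9750 mm
DU = (20.7250/24.9750)*100 = 82.98 %
Therefore the distribution uniformity DU = 82.98 %.


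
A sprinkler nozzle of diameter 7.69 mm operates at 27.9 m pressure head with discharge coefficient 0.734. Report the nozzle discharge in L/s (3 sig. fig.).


Approach: apply the orifice equation, Q = Cd*A*sqrt(2*g*h), A = pi*(d/2)^2.
A = pi*(7.69e-3/2)^2 = 4.6445e-05 m^2
Q = 0.734 * 4.6445e-05 * sqrt(2*9.81*27.9) * 1000 = 0.798 L/s
Therefore the nozzle discharge = 0.798 L/s.


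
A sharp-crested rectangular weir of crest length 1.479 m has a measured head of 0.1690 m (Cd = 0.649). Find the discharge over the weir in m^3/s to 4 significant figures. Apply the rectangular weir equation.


Approach: apply the rectangular weir equation, Q = (2/3)*Cd*L*sqrt(2g)*H^1.5.
Q = (2/3)*0.649*1.479*sqrt(2*9.81)*0.1690^1.5 = 0.1969 m^3/s
Therefore the discharge over the weir = 0.1969 m^3/s.


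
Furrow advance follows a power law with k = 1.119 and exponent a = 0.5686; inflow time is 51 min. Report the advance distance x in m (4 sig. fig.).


Approach: apply the power-law advance function, x = k*t^a.
x = 1.119 * 51^0.5686 = 10.47 m
Therefore the advance distance x = 10.47 m.


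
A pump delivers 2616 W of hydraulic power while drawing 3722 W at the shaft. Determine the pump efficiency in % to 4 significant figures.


Approach: apply the efficiency ratio, eta = (P_out/P_in)*100.
eta = (2616 / 3722) * 100 = 70.28 %
Therefore the pump efficiency = 70.28 %.


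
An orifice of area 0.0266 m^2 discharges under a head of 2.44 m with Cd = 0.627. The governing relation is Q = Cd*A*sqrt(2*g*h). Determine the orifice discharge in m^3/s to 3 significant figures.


Q = 0.627 * 0.0266 * sqrt(2*9.81*2.44) = 0.115 m^3/s
Therefore the orifice discharge = 0.115 m^3/s.


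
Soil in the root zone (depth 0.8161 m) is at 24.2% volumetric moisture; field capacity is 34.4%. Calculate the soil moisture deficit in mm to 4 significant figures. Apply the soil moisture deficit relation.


Approach: apply the soil moisture deficit relation, SMD = (FC - theta)/100 * depth * 1000.
SMD = (34.4 - 24.2)/100 * 0.8161 * 1000 = 83.24 mm
Therefore the soil moisture deficit = 83.24 mm.


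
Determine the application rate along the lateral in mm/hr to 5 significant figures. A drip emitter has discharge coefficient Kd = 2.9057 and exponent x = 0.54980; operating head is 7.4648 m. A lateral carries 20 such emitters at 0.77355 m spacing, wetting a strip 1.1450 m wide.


Approach: apply the emitter equation with a lateral mass balance, q = Kd*h^x; Q = n*q; rate = Q/(n*spacing*width).
Step 1 — single emitter flow (q = Kd*h^x):
  q = 2.9057 * 7.4648^0.54980 = 8.774779 L/hr
Step 2 — total lateral flow: Q = 20 * 8.774779 = 175.4956 L/hr
Step 3 — wetted area: A = 20 * 0.77355 * 1.1450 = 17.71429 m^2
Step 4 — application rate: Q/A = 175.4956/17.71429 = 9.9070 mm/hr
Therefore the application rate along the lateral = 9.9070 mm/hr.


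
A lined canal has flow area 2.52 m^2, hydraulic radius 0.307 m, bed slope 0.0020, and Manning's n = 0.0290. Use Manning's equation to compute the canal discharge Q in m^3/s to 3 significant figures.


Approach: apply Manning's equation, Q = (1/n)*A*R^(2/3)*S^(1/2).
Q = (1/0.0290) * 2.52 * 0.307^(2/3) * 0.0020^(1/2) = 1.77 m^3/s
Therefore the canal discharge Q = 1.77 m^3/s.


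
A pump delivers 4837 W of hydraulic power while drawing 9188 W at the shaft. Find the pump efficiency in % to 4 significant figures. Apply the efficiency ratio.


Approach: apply the efficiency ratio, eta = (P_out/P_in)*100.
eta = (4837 / 9188) * 100 = 52.64 %
Therefore the pump efficiency = 52.64 %.


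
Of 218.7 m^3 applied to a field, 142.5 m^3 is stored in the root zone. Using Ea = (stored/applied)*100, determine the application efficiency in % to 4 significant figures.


Ea = (142.5/218.7)*100 = 65.16 %
Therefore the application efficiency = 65.16 %.


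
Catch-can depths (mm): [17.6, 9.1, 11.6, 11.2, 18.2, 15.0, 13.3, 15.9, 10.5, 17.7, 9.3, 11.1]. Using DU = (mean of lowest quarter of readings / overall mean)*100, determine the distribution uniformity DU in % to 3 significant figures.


sorted lowest 3 of 12: [9.1, 9.3, 10.5] -> mean = 9.6333 mm
overall mean = 13.375 mm
DU = (9.6333/13.375)*100 = 72.0 %
Therefore the distribution uniformity DU = 72.0 %.


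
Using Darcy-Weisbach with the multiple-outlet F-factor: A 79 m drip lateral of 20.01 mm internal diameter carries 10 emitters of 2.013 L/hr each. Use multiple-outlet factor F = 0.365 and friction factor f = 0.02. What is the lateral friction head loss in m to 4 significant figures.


Approach: apply Darcy-Weisbach with the multiple-outlet F-factor, Q = n*q/(3600*1000) m^3/s; v = Q/A; hf = F*f*(L/D)*(v^2/(2g)).
Q = 10*2.013/(3600*1000) = 5.59167e-06 m^3/s
A = pi*(20.01e-3/2)^2 = 3.14474e-04 m^2, so v = Q/A = 0.0177810 m/s
hf = 0.365*0.02*(79/0.02001)*(0.0177810^2/(2*9.81)) = 0.0004644 m
Therefore the lateral friction head loss = 0.0004644 m.


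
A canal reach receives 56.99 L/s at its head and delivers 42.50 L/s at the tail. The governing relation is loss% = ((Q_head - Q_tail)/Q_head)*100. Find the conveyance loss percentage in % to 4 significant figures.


loss = ((56.99 - 42.50)/56.99)*100 = 25.43 %
Therefore the conveyance loss percentage = 25.43 %.


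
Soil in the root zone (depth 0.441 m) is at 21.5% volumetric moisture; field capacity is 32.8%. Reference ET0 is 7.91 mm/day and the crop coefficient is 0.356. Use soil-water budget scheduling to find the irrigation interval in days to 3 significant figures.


Approach: apply soil-water budget scheduling, SMD = (FC-theta)/100*depth*1000; ETc = ET0*Kc; interval = SMD/ETc.
Step 1 — soil moisture deficit:
  SMD = (32.8 - 21.5)/100 * 0.441 * 1000 = 49.833 mm
Step 2 — daily crop ET (ETc = ET0*Kc):
  ETc = 7.91 * 0.356 = 2.8160 mm/day
Step 3 — irrigation interval (SMD/ETc):
  interval = 49.833 / 2.8160 = 17.7 days
Therefore the irrigation interval = 17.7 days.


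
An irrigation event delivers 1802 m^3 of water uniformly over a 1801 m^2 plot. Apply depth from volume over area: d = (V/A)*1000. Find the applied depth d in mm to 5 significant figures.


d = (1802 / 1801) * 1000 = 1000.6 mm
Therefore the applied depth d = 1000.6 mm.


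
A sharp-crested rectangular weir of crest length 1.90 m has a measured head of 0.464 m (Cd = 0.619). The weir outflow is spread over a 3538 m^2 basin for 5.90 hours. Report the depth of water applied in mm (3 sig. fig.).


Approach: apply the rectangular weir equation with a volume-to-depth conversion, Q = (2/3)*Cd*L*sqrt(2g)*H^1.5; d = Q*t/A * 1000.
Step 1 — weir discharge:
  Q = (2/3)*0.619*1.90*sqrt(2*9.81)*0.464^1.5 = 1.0977 m^3/s
Step 2 — volume: V = 1.0977 * 5.90*3600 = 23315 m^3
Step 3 — depth: d = V/A * 1000 = 23315/3538 * 1000 = 6590 mm
Therefore the depth of water applied = 6590 mm.


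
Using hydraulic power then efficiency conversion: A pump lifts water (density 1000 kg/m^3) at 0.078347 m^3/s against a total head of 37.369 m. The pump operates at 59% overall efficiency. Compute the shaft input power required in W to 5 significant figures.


Approach: apply hydraulic power then efficiency conversion, P = rho*g*Q*H; P_in = P/eta.
Step 1 — hydraulic power (P = rho*g*Q*H):
  P = 1000 * 9.81 * 0.078347 * 37.369 = 28721.22 W
Step 2 — input power: P_in = P/eta = 28721.22 / 0.59 = 48680 W
Therefore the shaft input power required = 48680 W.


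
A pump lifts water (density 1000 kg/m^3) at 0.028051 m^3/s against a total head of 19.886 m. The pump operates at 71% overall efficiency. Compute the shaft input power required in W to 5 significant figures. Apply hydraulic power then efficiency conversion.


Approach: apply hydraulic power then efficiency conversion, P = rho*g*Q*H; P_in = P/eta.
Step 1 — hydraulic power (P = rho*g*Q*H):
  P = 1000 * 9.81 * 0.028051 * 19.886 = 5472.236 W
Step 2 — input power: P_in = P/eta = 5472.236 / 0.71 = 7707.4 W
Therefore the shaft input power required = 7707.4 W.


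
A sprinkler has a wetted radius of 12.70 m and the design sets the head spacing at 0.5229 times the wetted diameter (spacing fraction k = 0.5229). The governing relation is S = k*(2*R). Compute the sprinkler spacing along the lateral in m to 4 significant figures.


S = 0.5229 * (2 * 12.70) = 13.28 m
Therefore the sprinkler spacing along the lateral = 13.28 m.


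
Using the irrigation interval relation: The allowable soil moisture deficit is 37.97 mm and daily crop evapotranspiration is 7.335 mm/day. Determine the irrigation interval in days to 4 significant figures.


Approach: apply the irrigation interval relation, interval = SMD / ETc.
interval = 37.97 / 7.335 = 5.177 days
Therefore the irrigation interval = 5.177 days.


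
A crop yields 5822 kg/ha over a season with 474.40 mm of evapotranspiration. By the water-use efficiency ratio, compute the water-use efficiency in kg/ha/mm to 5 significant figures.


Approach: apply the water-use efficiency ratio, WUE = yield/ET.
WUE = 5822 / 474.40 = 12.272 kg/ha/mm
Therefore the water-use efficiency = 12.272 kg/ha/mm.


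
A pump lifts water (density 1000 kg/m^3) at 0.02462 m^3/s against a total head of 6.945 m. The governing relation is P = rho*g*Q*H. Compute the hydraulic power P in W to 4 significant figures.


P = 1000 * 9.81 * 0.02462 * 6.945 = 1677 W
Therefore the hydraulic power P = 1677 W.


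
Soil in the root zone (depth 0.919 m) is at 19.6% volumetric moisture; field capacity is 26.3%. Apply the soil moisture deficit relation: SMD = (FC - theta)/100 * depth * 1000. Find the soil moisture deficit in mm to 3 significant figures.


SMD = (26.3 - 19.6)/100 * 0.919 * 1000 = 61.6 mm
Therefore the soil moisture deficit = 61.6 mm.


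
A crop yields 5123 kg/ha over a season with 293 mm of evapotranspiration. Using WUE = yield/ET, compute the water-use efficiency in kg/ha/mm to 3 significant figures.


WUE = 5123 / 293 = 17.5 kg/ha/mm
Therefore the water-use efficiency = 17.5 kg/ha/mm.


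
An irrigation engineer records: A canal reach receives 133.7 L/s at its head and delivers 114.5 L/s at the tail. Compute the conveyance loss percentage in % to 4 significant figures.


Approach: apply the conveyance loss ratio, loss% = ((Q_head - Q_tail)/Q_head)*100.
loss = ((133.7 - 114.5)/133.7)*100 = 14.36 %
Therefore the conveyance loss percentage = 14.36 %.


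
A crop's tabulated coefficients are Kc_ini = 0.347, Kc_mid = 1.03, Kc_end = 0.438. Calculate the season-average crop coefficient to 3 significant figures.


Approach: apply a simple seasonal average, Kc_avg = (Kc_ini + Kc_mid + Kc_end)/3.
Kc_avg = (0.347 + 1.03 + 0.438)/3 = 0.605
Therefore the season-average crop coefficient = 0.605.


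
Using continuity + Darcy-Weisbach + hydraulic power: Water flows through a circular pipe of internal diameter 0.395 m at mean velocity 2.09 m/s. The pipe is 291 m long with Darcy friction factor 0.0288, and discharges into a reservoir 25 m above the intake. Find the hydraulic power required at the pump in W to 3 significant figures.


Approach: apply continuity + Darcy-Weisbach + hydraulic power, Q = A*v; hf = f*(L/D)*(v^2/(2g)); H = static + hf; P = rho*g*Q*H.
Step 1 — flow rate (continuity, Q = A*v):
  A = pi*(0.395/2)^2 = 0.12254 m^2
  Q = 0.12254 * 2.09 = 0.25611 m^3/s
Step 2 — friction head loss (Darcy-Weisbach):
  hf = 0.0288 * (291/0.395) * (2.09^2 / (2*9.81))
  hf = 4.7237 m
Step 3 — total head: H = 25 + 4.7237 = 29.724 m
Step 4 — hydraulic power (P = rho*g*Q*H):
  P = 1000 * 9.81 * 0.25611 * 29.724 = 74700 W
Therefore the hydraulic power required at the pump = 74700 W.


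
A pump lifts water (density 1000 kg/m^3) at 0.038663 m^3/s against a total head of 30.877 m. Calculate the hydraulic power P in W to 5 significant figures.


Approach: apply the hydraulic power relation, P = rho*g*Q*H.
P = 1000 * 9.81 * 0.038663 * 30.877 = 11711 W
Therefore the hydraulic power P = 11711 W.


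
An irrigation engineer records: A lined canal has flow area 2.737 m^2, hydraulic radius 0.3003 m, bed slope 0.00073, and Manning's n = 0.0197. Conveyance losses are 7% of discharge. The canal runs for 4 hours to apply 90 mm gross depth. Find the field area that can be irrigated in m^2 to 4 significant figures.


Approach: apply Manning's equation with a conveyance and depth budget, Q = (1/n)*A*R^(2/3)*S^(1/2); Q_field = Q*(1-loss); Area = Q_field*t/(d/1000).
Step 1 — canal discharge (Manning's equation):
  Q = (1/0.0197) * 2.737 * 0.3003^(2/3) * 0.00073^(1/2) = 1.68335 m^3/s
Step 2 — delivered flow: Q_field = 1.68335*(1 - 7/100) = 1.56551 m^3/s
Step 3 — volume delivered: V = 1.56551 * 4*3600 = 22543.4 m^3
Step 4 — area served: A = V / (depth/1000) = 22543.4 / 0.09 = 250500 m^2
Therefore the field area that can be irrigated = 250500 m^2.


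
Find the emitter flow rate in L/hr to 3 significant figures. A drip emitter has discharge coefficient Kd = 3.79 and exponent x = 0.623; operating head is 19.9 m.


Approach: apply the emitter characteristic equation, q = Kd * h^x.
q = 3.79 * 19.9^0.623 = 24.4 L/hr
Therefore the emitter flow rate = 24.4 L/hr.


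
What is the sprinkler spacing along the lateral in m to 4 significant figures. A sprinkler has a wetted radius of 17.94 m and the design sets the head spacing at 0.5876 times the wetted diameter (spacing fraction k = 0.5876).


Approach: apply the sprinkler spacing rule (spacing as a fraction of wetted diameter), S = k*(2*R).
S = 0.5876 * (2 * 17.94) = 21.08 m
Therefore the sprinkler spacing along the lateral = 21.08 m.


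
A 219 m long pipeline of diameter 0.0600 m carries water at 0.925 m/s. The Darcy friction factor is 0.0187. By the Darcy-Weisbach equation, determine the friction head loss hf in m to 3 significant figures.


Approach: apply the Darcy-Weisbach equation, hf = f*(L/D)*(v^2/(2g)).
hf = 0.0187 * (219/0.0600) * (0.925^2 / (2*9.81))
hf = 2.98 m
Therefore the friction head loss hf = 2.98 m.


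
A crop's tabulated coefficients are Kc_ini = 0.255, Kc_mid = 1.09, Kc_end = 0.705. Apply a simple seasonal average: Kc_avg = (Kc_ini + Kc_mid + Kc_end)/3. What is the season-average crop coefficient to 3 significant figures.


Kc_avg = (0.255 + 1.09 + 0.705)/3 = 0.683
Therefore the season-average crop coefficient = 0.683.


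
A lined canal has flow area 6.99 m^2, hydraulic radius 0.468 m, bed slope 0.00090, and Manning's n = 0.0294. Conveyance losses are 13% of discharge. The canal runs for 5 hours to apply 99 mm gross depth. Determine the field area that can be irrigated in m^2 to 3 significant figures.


Approach: apply Manning's equation with a conveyance and depth budget, Q = (1/n)*A*R^(2/3)*S^(1/2); Q_field = Q*(1-loss); Area = Q_field*t/(d/1000).
Step 1 — canal discharge (Manning's equation):
  Q = (1/0.0294) * 6.99 * 0.468^(2/3) * 0.00090^(1/2) = 4.2995 m^3/s
Step 2 — delivered flow: Q_field = 4.2995*(1 - 13/100) = 3.7405 m^3/s
Step 3 — volume delivered: V = 3.7405 * 5*3600 = 67330 m^3
Step 4 — area served: A = V / (depth/1000) = 67330 / 0.099 = 680000 m^2
Therefore the field area that can be irrigated = 680000 m^2.


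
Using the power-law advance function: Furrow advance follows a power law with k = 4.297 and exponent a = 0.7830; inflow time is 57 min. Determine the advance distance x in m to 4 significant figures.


Approach: apply the power-law advance function, x = k*t^a.
x = 4.297 * 57^0.7830 = 101.9 m
Therefore the advance distance x = 101.9 m.


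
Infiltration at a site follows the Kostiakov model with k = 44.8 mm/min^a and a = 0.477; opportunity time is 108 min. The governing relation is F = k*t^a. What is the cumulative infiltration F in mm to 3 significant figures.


F = 44.8 * 108^0.477 = 418 mm
Therefore the cumulative infiltration F = 418 mm.


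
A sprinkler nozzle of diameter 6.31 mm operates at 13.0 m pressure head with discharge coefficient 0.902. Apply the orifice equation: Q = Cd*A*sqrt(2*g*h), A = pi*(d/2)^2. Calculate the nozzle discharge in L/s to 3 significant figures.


A = pi*(6.31e-3/2)^2 = 3.1271e-05 m^2
Q = 0.902 * 3.1271e-05 * sqrt(2*9.81*13.0) * 1000 = 0.450 L/s
Therefore the nozzle discharge = 0.450 L/s.


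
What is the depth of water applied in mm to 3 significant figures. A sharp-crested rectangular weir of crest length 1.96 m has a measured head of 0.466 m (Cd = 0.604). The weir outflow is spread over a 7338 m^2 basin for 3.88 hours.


Approach: apply the rectangular weir equation with a volume-to-depth conversion, Q = (2/3)*Cd*L*sqrt(2g)*H^1.5; d = Q*t/A * 1000.
Step 1 — weir discharge:
  Q = (2/3)*0.604*1.96*sqrt(2*9.81)*0.466^1.5 = 1.1121 m^3/s
Step 2 — volume: V = 1.1121 * 3.88*3600 = 15533 m^3
Step 3 — depth: d = V/A * 1000 = 15533/7338 * 1000 = 2120 mm
Therefore the depth of water applied = 2120 mm.


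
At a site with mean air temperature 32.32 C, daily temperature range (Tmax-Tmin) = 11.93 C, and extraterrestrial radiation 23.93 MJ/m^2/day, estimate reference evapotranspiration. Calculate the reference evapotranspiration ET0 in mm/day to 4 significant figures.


Approach: apply the Hargreaves-Samani method, ET0 = 0.0023*(Tmean+17.8)*sqrt(Tmax-Tmin)*0.408*Ra.
ET0 = 0.0023*(32.32+17.8)*sqrt(11.93)*0.408*23.93 = 3.887 mm/day
Therefore the reference evapotranspiration ET0 = 3.887 mm/day.


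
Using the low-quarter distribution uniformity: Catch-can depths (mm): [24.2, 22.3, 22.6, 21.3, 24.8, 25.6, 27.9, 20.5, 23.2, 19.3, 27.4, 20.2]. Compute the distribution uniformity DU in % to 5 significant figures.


Approach: apply the low-quarter distribution uniformity, DU = (mean of lowest quarter of readings / overall mean)*100.
sorted lowest 3 of 12: [19.3, 20.2, 20.5] -> mean = 20.00000 mm
overall mean = 23.27500 mm
DU = (20.00000/23.27500)*100 = 85.929 %
Therefore the distribution uniformity DU = 85.929 %.


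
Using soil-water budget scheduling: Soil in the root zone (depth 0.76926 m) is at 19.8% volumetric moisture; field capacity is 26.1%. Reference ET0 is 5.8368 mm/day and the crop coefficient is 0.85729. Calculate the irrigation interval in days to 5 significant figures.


Approach: apply soil-water budget scheduling, SMD = (FC-theta)/100*depth*1000; ETc = ET0*Kc; interval = SMD/ETc.
Step 1 — soil moisture deficit:
  SMD = (26.1 - 19.8)/100 * 0.76926 * 1000 = 48.46338 mm
Step 2 — daily crop ET (ETc = ET0*Kc):
  ETc = 5.8368 * 0.85729 = 5.003830 mm/day
Step 3 — irrigation interval (SMD/ETc):
  interval = 48.46338 / 5.003830 = 9.6853 days
Therefore the irrigation interval = 9.6853 days.
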